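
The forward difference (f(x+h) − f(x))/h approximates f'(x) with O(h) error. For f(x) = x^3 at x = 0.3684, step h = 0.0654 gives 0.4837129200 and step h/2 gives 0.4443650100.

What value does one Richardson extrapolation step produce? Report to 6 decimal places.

0.405017

Order 1 gives 2^r = 2 and 2^r − 1 = 1.
Numerator 2 × A(h/2) − A(h) = 2 × 0.4443650100 − 0.4837129200 = 0.4050171000
Extrapolated: 0.4050171000 / 1 = 0.4050171000
Correction |R − A(h/2)| = 3.935e-02; gap |A(h/2) − A(h)| = 3.935e-02.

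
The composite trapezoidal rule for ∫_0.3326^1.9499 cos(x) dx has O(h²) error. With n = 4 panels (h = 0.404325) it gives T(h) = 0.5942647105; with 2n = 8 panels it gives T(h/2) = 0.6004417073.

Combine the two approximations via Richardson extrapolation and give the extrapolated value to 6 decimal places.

0.602501

With r = 2 the leading error scales as h^2, so the weight is 2^2 = 4.
4×0.6004417073 − 0.5942647105 = 1.8075021187
Denominator 4 − 1 = 3.
1.8075021187 ÷ 3 = 0.6025007062
Shift from A(h/2): +0.0020589989.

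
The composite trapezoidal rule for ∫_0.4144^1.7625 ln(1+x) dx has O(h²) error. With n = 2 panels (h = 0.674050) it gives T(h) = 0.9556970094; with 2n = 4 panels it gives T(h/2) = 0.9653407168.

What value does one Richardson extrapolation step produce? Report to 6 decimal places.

Method order is 2; weight 2^2 = 4.
Weighted: 3.8613628672 − 0.9556970094 = 2.9056658578
2.9056658578 ÷ 3 = 0.9685552859

0.968555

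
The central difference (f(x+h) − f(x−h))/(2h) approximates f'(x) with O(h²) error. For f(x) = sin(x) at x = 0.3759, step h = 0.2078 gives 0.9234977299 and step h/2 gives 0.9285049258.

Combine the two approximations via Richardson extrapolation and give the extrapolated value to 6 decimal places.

0.930174

r = 2: numerator weight 4, denominator 3.
2^2 × A(h/2) = 3.7140197032; minus A(h) gives 2.7905219733.
Denominator 4 − 1 = 3.
2.7905219733 ÷ 3 = 0.9301739911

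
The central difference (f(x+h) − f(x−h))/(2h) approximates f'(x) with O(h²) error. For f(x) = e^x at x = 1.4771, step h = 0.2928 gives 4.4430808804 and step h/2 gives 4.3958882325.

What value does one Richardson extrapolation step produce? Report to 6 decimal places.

4.380157

Leading term ∝ h^2; use weight 4 = 2^2.
A(h/2) − A(h) = 4.3958882325 − 4.4430808804 = -0.0471926479
Divide by 2^2 − 1 = 3: (-0.0471926479)/3 = -0.0157308826
R = A(h/2) + (A(h/2) − A(h))/3 = 4.3958882325 − 0.0157308826 = 4.3801573499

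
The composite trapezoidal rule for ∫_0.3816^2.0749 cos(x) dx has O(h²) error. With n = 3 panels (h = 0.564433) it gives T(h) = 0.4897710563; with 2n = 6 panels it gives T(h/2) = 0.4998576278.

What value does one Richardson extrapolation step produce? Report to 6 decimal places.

0.503220

Order 2 gives 2^r = 4 and 2^r − 1 = 3.
Weighted: 1.9994305112 − 0.4897710563 = 1.5096594549
R = 1.5096594549/3 = 0.5032198183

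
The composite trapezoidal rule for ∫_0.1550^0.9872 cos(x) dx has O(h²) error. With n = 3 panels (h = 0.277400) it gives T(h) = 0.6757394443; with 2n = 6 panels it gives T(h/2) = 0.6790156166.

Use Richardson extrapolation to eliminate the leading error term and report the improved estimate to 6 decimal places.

0.680108

Method order is 2; weight 2^2 = 4.
A(h/2) − A(h) = 0.6790156166 − 0.6757394443 = 0.0032761723
Divide by 2^2 − 1 = 3: 0.0032761723/3 = 0.0010920574
R = 0.6790156166 + 0.0010920574 = 0.6801076740
Gap between inputs: 3.276e-03; correction applied: +0.0010920574.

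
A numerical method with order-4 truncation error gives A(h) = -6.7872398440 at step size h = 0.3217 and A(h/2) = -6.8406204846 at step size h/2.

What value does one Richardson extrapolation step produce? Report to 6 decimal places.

-6.844179

Error is O(h^4); halving h shrinks it by 2^4 = 16.
16*(-6.8406204846) = -109.4499277536; subtract (-6.7872398440) → -102.6626879096
Divide by 2^4 − 1 = 15.
R = (-102.6626879096)/15 = -6.8441791940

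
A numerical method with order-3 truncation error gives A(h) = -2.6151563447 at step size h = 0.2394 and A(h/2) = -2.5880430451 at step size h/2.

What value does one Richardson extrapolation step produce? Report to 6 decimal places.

-2.584170

Method order is 3; weight 2^3 = 8.
2^3·A(h/2) = -20.7043443608; minus A(h) gives -18.0891880161.
Denominator 8 − 1 = 7.
So the Richardson estimate is -2.5841697166.
Shift from A(h/2): +0.0038733285.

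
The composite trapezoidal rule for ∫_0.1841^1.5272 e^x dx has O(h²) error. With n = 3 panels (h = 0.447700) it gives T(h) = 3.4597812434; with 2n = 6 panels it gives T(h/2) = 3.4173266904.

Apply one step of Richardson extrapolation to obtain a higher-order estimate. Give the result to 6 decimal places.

3.403175

The method has order 2: 2^2 = 4.
Top: 4(3.4173266904) − (3.4597812434) = 10.2095255182
Divide by 2^2 − 1 = 3.
(4 × 3.4173266904 − 3.4597812434)/(4 − 1) = 3.4031751727
Shift from A(h/2): −0.0141515177.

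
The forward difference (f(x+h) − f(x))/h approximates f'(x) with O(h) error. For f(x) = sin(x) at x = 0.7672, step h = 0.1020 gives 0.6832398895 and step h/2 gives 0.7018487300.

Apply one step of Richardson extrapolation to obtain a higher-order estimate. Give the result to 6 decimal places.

Order 1 gives 2^r = 2 and 2^r − 1 = 1.
2^1·A(h/2) = 1.4036974600; minus A(h) gives 0.7204575705.
Denominator 2 − 1 = 1.
0.7204575705 ÷ 1 = 0.7204575705
Correction |R − A(h/2)| = 1.861e-02; gap |A(h/2) − A(h)| = 1.861e-02.

0.720458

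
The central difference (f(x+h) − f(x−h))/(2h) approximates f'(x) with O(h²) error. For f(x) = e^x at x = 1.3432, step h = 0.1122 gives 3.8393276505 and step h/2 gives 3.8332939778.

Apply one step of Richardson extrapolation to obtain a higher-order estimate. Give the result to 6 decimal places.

3.831283

r = 2, so 2^r = 4.
Top: 4(3.8332939778) − (3.8393276505) = 11.4938482607
R = 11.4938482607/3 = 3.8312827536
Correction |R − A(h/2)| = 2.011e-03; gap |A(h/2) − A(h)| = 6.034e-03.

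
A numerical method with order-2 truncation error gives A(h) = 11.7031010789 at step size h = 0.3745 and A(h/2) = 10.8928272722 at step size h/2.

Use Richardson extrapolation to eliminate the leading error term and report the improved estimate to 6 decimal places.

Method order is 2; weight 2^2 = 4.
2^2·A(h/2) = 43.5713090888; minus A(h) gives 31.8682080099.
31.8682080099 ÷ 3 = 10.6227360033

10.622736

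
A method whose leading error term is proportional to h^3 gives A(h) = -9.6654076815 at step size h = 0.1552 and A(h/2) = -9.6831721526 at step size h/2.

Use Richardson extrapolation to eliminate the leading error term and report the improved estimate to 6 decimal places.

The method has order 3: 2^3 = 8.
Weighted: (-77.4653772208) − (-9.6654076815) = -67.7999695393
(8*(-9.6831721526) − (-9.6654076815))/(8 − 1) = -9.6857099342
Gap between inputs: 1.776e-02; correction applied: −0.0025377816.

-9.685710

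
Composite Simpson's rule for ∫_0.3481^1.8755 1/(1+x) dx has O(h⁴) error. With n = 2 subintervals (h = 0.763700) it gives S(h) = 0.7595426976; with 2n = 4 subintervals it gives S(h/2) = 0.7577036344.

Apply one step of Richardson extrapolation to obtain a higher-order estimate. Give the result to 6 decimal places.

With r = 4 the leading error scales as h^4, so the weight is 2^4 = 16.
2^4·A(h/2) = 12.1232581504; minus A(h) gives 11.3637154528.
Extrapolated: 11.3637154528 / 15 = 0.7575810302

0.757581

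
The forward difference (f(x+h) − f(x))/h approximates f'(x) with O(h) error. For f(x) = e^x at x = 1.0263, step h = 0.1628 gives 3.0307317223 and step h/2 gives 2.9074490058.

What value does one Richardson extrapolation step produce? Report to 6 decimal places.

2.784166

Method order is 1; weight 2^1 = 2.
2×2.9074490058 = 5.8148980116; 5.8148980116 − 3.0307317223 = 2.7841662893
Divide by 2^1 − 1 = 1.
Result: 2.7841662893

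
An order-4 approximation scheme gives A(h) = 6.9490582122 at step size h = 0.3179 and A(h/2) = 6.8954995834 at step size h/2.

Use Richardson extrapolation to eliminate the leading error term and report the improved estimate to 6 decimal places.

Order 4 gives 2^r = 16 and 2^r − 1 = 15.
16 × 6.8954995834 = 110.3279933344; 110.3279933344 − 6.9490582122 = 103.3789351222
Divide by 2^4 − 1 = 15.
R = 103.3789351222/15 = 6.8919290081
Correction |R − A(h/2)| = 3.571e-03; gap |A(h/2) − A(h)| = 5.356e-02.

6.891929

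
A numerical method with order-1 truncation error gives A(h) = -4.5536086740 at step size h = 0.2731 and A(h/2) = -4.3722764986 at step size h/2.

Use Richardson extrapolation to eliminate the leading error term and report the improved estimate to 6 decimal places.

r = 1, so 2^r = 2.
Weighted: (-8.7445529972) − (-4.5536086740) = -4.1909443232
Extrapolated: (-4.1909443232) / 1 = -4.1909443232
Correction |R − A(h/2)| = 1.813e-01; gap |A(h/2) − A(h)| = 1.813e-01.

-4.190944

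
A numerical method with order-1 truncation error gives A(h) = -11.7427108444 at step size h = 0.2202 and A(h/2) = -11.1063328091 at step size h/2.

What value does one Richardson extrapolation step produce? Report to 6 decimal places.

-10.469955

r = 1: numerator weight 2, denominator 1.
Numerator 2*A(h/2) − A(h) = 2*(-11.1063328091) − (-11.7427108444) = -10.4699547738
Denominator 2 − 1 = 1.
Extrapolated: (-10.4699547738) / 1 = -10.4699547738
Gap between inputs: 6.364e-01; correction applied: +0.6363780353.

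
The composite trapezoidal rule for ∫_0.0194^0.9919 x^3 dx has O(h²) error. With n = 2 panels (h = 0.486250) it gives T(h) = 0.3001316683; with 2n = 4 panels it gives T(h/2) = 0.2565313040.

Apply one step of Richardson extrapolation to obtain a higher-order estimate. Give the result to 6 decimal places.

0.241998

Error is O(h^2); halving h shrinks it by 2^2 = 4.
4×0.2565313040 − 0.3001316683 = 0.7259935477
Denominator 4 − 1 = 3.
(4×0.2565313040 − 0.3001316683)/(4 − 1) = 0.2419978492
Correction |R − A(h/2)| = 1.453e-02; gap |A(h/2) − A(h)| = 4.360e-02.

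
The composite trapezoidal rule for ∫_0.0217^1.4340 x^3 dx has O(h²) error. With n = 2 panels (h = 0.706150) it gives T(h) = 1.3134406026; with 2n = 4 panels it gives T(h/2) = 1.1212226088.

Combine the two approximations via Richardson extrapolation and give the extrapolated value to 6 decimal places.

Leading term ∝ h^2; use weight 4 = 2^2.
Weighted: 4.4848904352 − 1.3134406026 = 3.1714498326
Denominator 4 − 1 = 3.
Result: 1.0571499442
Gap between inputs: 1.922e-01; correction applied: −0.0640726646.

1.057150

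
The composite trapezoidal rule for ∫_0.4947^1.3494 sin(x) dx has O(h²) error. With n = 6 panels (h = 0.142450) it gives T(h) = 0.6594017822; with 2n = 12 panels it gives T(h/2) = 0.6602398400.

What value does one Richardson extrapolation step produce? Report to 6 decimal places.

0.660519

r = 2: numerator weight 4, denominator 3.
Numerator 4*A(h/2) − A(h) = 4*0.6602398400 − 0.6594017822 = 1.9815575778
1.9815575778 ÷ 3 = 0.6605191926
Gap between inputs: 8.381e-04; correction applied: +0.0002793526.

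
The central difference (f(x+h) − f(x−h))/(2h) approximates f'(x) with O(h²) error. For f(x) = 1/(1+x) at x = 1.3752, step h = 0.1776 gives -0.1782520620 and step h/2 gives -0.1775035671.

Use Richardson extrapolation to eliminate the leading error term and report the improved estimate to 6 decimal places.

-0.177254

r = 2: numerator weight 4, denominator 3.
4×(-0.1775035671) = -0.7100142684; (-0.7100142684) − (-0.1782520620) = -0.5317622064
(-0.5317622064) ÷ 3 = -0.1772540688
Correction |R − A(h/2)| = 2.495e-04; gap |A(h/2) − A(h)| = 7.485e-04.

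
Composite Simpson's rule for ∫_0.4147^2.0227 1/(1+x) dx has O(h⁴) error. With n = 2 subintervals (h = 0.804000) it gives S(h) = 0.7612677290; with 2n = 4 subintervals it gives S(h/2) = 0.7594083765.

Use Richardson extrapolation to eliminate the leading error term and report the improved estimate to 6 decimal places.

0.759284

Leading term ∝ h^4; use weight 16 = 2^4.
Numerator 16*A(h/2) − A(h) = 16*0.7594083765 − 0.7612677290 = 11.3892662950
Denominator 16 − 1 = 15.
Result: 0.7592844197
Shift from A(h/2): −0.0001239568.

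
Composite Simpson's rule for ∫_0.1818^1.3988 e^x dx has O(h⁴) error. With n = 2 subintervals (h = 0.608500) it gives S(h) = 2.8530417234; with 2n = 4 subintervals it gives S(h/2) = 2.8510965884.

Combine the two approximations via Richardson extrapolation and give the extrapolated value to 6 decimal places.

2.850967

Method order is 4; weight 2^4 = 16.
Weighted: 45.6175454144 − 2.8530417234 = 42.7645036910
Denominator 16 − 1 = 15.
So the Richardson estimate is 2.8509669127.
Gap between inputs: 1.945e-03; correction applied: −0.0001296757.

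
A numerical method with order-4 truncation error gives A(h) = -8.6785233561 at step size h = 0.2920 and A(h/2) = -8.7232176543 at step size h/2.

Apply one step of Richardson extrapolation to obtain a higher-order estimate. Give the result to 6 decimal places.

Error is O(h^4); halving h shrinks it by 2^4 = 16.
16×(-8.7232176543) − (-8.6785233561) = -130.8929591127
(16×(-8.7232176543) − (-8.6785233561))/(16 − 1) = -8.7261972742

-8.726197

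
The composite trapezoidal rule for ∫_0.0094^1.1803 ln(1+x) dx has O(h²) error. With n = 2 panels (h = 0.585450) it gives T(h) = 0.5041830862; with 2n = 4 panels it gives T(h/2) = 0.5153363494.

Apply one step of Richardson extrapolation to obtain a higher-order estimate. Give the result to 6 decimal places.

r = 2, so 2^r = 4.
Top: 4(0.5153363494) − (0.5041830862) = 1.5571623114
Extrapolated: 1.5571623114 / 3 = 0.5190541038
Correction |R − A(h/2)| = 3.718e-03; gap |A(h/2) − A(h)| = 1.115e-02.

0.519054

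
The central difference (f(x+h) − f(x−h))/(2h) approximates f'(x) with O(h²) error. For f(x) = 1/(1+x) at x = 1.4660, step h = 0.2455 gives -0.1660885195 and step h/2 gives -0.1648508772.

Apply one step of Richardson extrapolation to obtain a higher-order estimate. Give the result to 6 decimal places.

r = 2, so 2^r = 4.
Numerator 4 × A(h/2) − A(h) = 4 × (-0.1648508772) − (-0.1660885195) = -0.4933149893
Denominator 4 − 1 = 3.
(-0.4933149893) ÷ 3 = -0.1644383298

-0.164438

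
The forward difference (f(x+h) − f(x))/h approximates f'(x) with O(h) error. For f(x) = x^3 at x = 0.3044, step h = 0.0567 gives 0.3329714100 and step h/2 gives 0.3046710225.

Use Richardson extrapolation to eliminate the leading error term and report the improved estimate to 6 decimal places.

0.276371

Leading term ∝ h^1; use weight 2 = 2^1.
2*0.3046710225 − 0.3329714100 = 0.2763706350
Denominator 2 − 1 = 1.
Extrapolated: 0.2763706350 / 1 = 0.2763706350
Gap between inputs: 2.830e-02; correction applied: −0.0283003875.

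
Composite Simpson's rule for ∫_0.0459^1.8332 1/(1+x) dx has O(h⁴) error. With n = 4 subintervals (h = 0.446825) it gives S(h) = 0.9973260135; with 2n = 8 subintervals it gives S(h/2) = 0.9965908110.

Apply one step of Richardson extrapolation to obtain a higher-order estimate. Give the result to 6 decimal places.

0.996542

r = 4, so 2^r = 16.
2^4 × A(h/2) = 15.9454529760; minus A(h) gives 14.9481269625.
Denominator 16 − 1 = 15.
(16 × 0.9965908110 − 0.9973260135)/(16 − 1) = 0.9965417975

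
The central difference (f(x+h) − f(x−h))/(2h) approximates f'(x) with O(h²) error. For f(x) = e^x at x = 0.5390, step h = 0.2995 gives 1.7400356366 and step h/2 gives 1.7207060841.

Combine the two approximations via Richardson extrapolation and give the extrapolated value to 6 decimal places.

Order 2 gives 2^r = 4 and 2^r − 1 = 3.
4·1.7207060841 = 6.8828243364; subtract 1.7400356366 → 5.1427886998
R = 5.1427886998/3 = 1.7142628999

1.714263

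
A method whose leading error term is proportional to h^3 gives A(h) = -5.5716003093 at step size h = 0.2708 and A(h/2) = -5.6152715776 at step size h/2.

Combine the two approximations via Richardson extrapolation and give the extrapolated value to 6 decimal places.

-5.621510

The method has order 3: 2^3 = 8.
8·(-5.6152715776) = -44.9221726208; subtract (-5.5716003093) → -39.3505723115
Divide by 2^3 − 1 = 7.
Extrapolated: (-39.3505723115) / 7 = -5.6215103302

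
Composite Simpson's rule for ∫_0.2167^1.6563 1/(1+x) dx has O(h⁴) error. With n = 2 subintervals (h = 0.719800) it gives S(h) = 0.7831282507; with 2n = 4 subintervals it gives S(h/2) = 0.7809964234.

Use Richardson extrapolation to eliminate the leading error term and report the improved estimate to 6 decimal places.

Order 4 gives 2^r = 16 and 2^r − 1 = 15.
2^4·A(h/2) = 12.4959427744; minus A(h) gives 11.7128145237.
Extrapolated: 11.7128145237 / 15 = 0.7808543016
Gap between inputs: 2.132e-03; correction applied: −0.0001421218.

0.780854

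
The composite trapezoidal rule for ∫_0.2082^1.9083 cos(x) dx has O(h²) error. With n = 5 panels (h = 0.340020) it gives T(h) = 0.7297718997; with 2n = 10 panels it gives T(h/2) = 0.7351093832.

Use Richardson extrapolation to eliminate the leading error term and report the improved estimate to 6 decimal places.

0.736889

With r = 2 the leading error scales as h^2, so the weight is 2^2 = 4.
4*0.7351093832 = 2.9404375328; 2.9404375328 − 0.7297718997 = 2.2106656331
Extrapolated: 2.2106656331 / 3 = 0.7368885444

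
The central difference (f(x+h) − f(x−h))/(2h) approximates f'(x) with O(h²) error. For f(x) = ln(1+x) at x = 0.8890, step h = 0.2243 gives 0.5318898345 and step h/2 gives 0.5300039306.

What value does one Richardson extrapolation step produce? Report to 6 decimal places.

Leading term ∝ h^2; use weight 4 = 2^2.
A(h/2) − A(h) = 0.5300039306 − 0.5318898345 = -0.0018859039
Correction (A(h/2) − A(h))/(4 − 1) = (-0.0018859039)/3 = -0.0006286346
R = 0.5300039306 − 0.0006286346 = 0.5293752960
Shift from A(h/2): −0.0006286346.

0.529375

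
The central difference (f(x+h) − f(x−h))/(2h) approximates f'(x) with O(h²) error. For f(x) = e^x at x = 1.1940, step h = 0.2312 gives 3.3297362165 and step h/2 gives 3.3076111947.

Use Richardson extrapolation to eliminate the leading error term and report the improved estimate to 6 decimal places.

3.300236

Order 2 gives 2^r = 4 and 2^r − 1 = 3.
Numerator 4 × A(h/2) − A(h) = 4 × 3.3076111947 − 3.3297362165 = 9.9007085623
(4 × 3.3076111947 − 3.3297362165)/(4 − 1) = 3.3002361874
Correction |R − A(h/2)| = 7.375e-03; gap |A(h/2) − A(h)| = 2.213e-02.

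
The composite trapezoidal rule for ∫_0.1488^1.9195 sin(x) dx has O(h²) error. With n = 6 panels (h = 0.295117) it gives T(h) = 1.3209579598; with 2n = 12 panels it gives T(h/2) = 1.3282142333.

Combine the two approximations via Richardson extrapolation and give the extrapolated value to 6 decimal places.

1.330633

With r = 2 the leading error scales as h^2, so the weight is 2^2 = 4.
4×1.3282142333 = 5.3128569332; 5.3128569332 − 1.3209579598 = 3.9918989734
Divide by 2^2 − 1 = 3.
Result: 1.3306329911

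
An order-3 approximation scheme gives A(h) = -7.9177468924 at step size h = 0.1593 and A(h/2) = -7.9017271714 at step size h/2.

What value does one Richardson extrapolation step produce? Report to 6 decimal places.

Method order is 3; weight 2^3 = 8.
Top: 8(-7.9017271714) − (-7.9177468924) = -55.2960704788
Extrapolated: (-55.2960704788) / 7 = -7.8994386398
Gap between inputs: 1.602e-02; correction applied: +0.0022885316.

-7.899439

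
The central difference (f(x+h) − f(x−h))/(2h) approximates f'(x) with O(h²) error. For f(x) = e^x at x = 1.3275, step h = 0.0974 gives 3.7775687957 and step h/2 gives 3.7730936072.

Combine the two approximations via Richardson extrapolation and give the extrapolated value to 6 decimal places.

Method order is 2; weight 2^2 = 4.
4*3.7730936072 = 15.0923744288; 15.0923744288 − 3.7775687957 = 11.3148056331
Divide by 2^2 − 1 = 3.
So the Richardson estimate is 3.7716018777.
Correction |R − A(h/2)| = 1.492e-03; gap |A(h/2) − A(h)| = 4.475e-03.

3.771602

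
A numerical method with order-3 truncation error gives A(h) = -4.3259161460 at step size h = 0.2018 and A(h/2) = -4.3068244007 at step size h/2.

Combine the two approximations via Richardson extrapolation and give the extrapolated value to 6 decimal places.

-4.304097

Leading term ∝ h^3; use weight 8 = 2^3.
8 × (-4.3068244007) = -34.4545952056; (-34.4545952056) − (-4.3259161460) = -30.1286790596
Denominator 8 − 1 = 7.
Result: -4.3040970085
Shift from A(h/2): +0.0027273922.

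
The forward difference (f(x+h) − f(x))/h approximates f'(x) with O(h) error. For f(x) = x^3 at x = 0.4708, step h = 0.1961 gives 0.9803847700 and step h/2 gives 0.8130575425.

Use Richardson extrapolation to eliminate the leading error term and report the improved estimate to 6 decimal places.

0.645730

r = 1: numerator weight 2, denominator 1.
Top: 2(0.8130575425) − (0.9803847700) = 0.6457303150
Denominator 2 − 1 = 1.
0.6457303150 ÷ 1 = 0.6457303150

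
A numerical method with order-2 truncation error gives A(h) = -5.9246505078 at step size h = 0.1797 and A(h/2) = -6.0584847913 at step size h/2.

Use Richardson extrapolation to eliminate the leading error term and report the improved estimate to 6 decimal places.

-6.103096

r = 2, so 2^r = 4.
Weighted: (-24.2339391652) − (-5.9246505078) = -18.3092886574
Divide by 2^2 − 1 = 3.
Result: -6.1030962191
Gap between inputs: 1.338e-01; correction applied: −0.0446114278.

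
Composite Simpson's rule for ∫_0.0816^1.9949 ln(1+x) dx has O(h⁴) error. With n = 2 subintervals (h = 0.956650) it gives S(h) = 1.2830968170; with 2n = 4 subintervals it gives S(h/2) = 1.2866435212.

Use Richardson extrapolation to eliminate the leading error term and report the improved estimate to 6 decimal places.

Method order is 4; weight 2^4 = 16.
2^4*A(h/2) = 20.5862963392; minus A(h) gives 19.3031995222.
(16*1.2866435212 − 1.2830968170)/(16 − 1) = 1.2868799681

1.286880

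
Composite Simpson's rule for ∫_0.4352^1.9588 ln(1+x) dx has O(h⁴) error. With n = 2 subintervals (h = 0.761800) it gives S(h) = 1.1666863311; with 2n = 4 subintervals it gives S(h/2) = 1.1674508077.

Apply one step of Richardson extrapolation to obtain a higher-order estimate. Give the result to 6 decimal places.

1.167502

r = 4: numerator weight 16, denominator 15.
Top: 16(1.1674508077) − (1.1666863311) = 17.5125265921
Extrapolated: 17.5125265921 / 15 = 1.1675017728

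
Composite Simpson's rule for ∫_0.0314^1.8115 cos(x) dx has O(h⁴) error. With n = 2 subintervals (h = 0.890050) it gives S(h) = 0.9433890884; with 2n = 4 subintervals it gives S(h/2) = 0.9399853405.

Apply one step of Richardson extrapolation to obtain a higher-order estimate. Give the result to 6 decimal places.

Order 4 gives 2^r = 16 and 2^r − 1 = 15.
A(h/2) − A(h) = 0.9399853405 − 0.9433890884 = -0.0034037479
Divide by 2^4 − 1 = 15: (-0.0034037479)/15 = -0.0002269165
R = 0.9399853405 − 0.0002269165 = 0.9397584240

0.939758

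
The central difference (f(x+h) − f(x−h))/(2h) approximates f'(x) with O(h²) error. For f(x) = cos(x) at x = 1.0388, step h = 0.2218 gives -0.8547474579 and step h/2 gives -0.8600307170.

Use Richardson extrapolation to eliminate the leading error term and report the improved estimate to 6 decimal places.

-0.861792

r = 2, so 2^r = 4.
Top: 4(-0.8600307170) − (-0.8547474579) = -2.5853754101
Divide by 2^2 − 1 = 3.
(4 × (-0.8600307170) − (-0.8547474579))/(4 − 1) = -0.8617918034
Correction |R − A(h/2)| = 1.761e-03; gap |A(h/2) − A(h)| = 5.283e-03.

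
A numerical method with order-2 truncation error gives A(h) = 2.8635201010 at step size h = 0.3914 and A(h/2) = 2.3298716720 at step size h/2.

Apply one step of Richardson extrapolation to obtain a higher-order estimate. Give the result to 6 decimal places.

Method order is 2; weight 2^2 = 4.
4*2.3298716720 = 9.3194866880; subtract 2.8635201010 → 6.4559665870
Extrapolated: 6.4559665870 / 3 = 2.1519888623
Gap between inputs: 5.336e-01; correction applied: −0.1778828097.

2.151989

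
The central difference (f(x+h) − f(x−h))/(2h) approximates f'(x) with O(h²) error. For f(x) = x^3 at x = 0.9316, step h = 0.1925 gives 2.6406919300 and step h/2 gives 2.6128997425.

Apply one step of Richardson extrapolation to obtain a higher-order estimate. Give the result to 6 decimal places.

r = 2: numerator weight 4, denominator 3.
Weighted: 10.4515989700 − 2.6406919300 = 7.8109070400
Denominator 4 − 1 = 3.
R = 7.8109070400/3 = 2.6036356800

2.603636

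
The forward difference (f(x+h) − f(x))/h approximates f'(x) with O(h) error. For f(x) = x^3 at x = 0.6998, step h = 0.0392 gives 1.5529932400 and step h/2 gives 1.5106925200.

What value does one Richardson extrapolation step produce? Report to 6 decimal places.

Order 1 gives 2^r = 2 and 2^r − 1 = 1.
Top: 2(1.5106925200) − (1.5529932400) = 1.4683918000
1.4683918000 ÷ 1 = 1.4683918000

1.468392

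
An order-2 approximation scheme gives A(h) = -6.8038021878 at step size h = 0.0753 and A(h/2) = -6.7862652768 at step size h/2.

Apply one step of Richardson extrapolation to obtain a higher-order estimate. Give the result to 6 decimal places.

-6.780420

Error is O(h^2); halving h shrinks it by 2^2 = 4.
A(h/2) − A(h) = -6.7862652768 − (-6.8038021878) = 0.0175369110
Correction (A(h/2) − A(h))/(4 − 1) = 0.0175369110/3 = 0.0058456370
R = -6.7862652768 + 0.0058456370 = -6.7804196398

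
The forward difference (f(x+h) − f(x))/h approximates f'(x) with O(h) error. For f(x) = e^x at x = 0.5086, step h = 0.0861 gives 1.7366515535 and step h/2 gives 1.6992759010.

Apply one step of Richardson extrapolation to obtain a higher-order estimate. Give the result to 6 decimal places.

The method has order 1: 2^1 = 2.
Numerator 2*A(h/2) − A(h) = 2*1.6992759010 − 1.7366515535 = 1.6619002485
Divide by 2^1 − 1 = 1.
(2*1.6992759010 − 1.7366515535)/(2 − 1) = 1.6619002485

1.661900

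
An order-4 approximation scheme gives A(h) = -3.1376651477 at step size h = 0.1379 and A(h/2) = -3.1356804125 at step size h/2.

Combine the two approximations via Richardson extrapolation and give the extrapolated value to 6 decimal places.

-3.135548

The method has order 4: 2^4 = 16.
16×(-3.1356804125) − (-3.1376651477) = -47.0332214523
Denominator 16 − 1 = 15.
Extrapolated: (-47.0332214523) / 15 = -3.1355480968
Correction |R − A(h/2)| = 1.323e-04; gap |A(h/2) − A(h)| = 1.985e-03.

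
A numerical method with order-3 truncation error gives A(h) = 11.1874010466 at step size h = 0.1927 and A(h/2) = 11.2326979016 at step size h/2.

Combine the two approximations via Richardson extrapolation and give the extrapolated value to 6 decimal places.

11.239169

Order 3 gives 2^r = 8 and 2^r − 1 = 7.
A(h/2) − A(h) = 11.2326979016 − 11.1874010466 = 0.0452968550
Correction (A(h/2) − A(h))/(8 − 1) = 0.0452968550/7 = 0.0064709793
R = A(h/2) + (A(h/2) − A(h))/7 = 11.2326979016 + 0.0064709793 = 11.2391688809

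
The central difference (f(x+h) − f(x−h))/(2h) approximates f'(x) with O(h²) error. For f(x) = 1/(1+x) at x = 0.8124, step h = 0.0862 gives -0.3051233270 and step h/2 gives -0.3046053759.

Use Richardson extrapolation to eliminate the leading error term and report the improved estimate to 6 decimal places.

-0.304433

r = 2, so 2^r = 4.
Difference of the inputs: -0.3046053759 − (-0.3051233270) = 0.0005179511
Divide by 2^2 − 1 = 3: 0.0005179511/3 = 0.0001726504
R = A(h/2) + (A(h/2) − A(h))/3 = -0.3046053759 + 0.0001726504 = -0.3044327255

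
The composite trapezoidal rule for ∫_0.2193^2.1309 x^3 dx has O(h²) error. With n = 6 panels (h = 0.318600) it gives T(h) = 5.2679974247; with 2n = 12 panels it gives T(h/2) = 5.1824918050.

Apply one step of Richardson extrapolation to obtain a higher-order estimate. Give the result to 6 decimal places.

5.153990

Error is O(h^2); halving h shrinks it by 2^2 = 4.
Numerator 4×A(h/2) − A(h) = 4×5.1824918050 − 5.2679974247 = 15.4619697953
Denominator 4 − 1 = 3.
15.4619697953 ÷ 3 = 5.1539899318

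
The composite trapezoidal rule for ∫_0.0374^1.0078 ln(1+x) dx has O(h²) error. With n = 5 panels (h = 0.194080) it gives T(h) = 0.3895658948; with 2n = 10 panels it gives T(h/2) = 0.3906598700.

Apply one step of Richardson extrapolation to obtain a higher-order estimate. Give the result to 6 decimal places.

With r = 2 the leading error scales as h^2, so the weight is 2^2 = 4.
4*0.3906598700 = 1.5626394800; subtract 0.3895658948 → 1.1730735852
1.1730735852 ÷ 3 = 0.3910245284

0.391025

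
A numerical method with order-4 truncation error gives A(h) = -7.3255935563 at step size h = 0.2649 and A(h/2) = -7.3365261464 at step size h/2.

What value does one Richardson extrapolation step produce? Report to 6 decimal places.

Error is O(h^4); halving h shrinks it by 2^4 = 16.
Difference of the inputs: -7.3365261464 − (-7.3255935563) = -0.0109325901
Divide by 2^4 − 1 = 15: (-0.0109325901)/15 = -0.0007288393
R = A(h/2) + (A(h/2) − A(h))/15 = -7.3365261464 − 0.0007288393 = -7.3372549857
Gap between inputs: 1.093e-02; correction applied: −0.0007288393.

-7.337255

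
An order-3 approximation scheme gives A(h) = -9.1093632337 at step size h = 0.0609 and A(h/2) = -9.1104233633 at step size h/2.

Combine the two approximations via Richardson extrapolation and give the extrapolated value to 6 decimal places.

-9.110575

With r = 3 the leading error scales as h^3, so the weight is 2^3 = 8.
2^3×A(h/2) = -72.8833869064; minus A(h) gives -63.7740236727.
Divide by 2^3 − 1 = 7.
So the Richardson estimate is -9.1105748104.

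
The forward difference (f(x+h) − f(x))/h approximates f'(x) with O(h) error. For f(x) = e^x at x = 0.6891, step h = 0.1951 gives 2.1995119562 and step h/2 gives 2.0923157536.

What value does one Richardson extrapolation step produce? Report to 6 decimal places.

Leading term ∝ h^1; use weight 2 = 2^1.
Weighted: 4.1846315072 − 2.1995119562 = 1.9851195510
Divide by 2^1 − 1 = 1.
(2*2.0923157536 − 2.1995119562)/(2 − 1) = 1.9851195510

1.985120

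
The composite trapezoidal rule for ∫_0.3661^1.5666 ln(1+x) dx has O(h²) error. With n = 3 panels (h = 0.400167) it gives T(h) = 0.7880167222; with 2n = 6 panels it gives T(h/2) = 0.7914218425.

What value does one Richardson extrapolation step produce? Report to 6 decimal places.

0.792557

r = 2: numerator weight 4, denominator 3.
4 × 0.7914218425 = 3.1656873700; subtract 0.7880167222 → 2.3776706478
Extrapolated: 2.3776706478 / 3 = 0.7925568826
Gap between inputs: 3.405e-03; correction applied: +0.0011350401.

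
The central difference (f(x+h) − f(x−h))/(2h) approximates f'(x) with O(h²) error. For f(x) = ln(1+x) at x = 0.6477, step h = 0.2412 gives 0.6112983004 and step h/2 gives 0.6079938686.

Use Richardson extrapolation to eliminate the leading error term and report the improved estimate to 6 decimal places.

0.606892

Leading term ∝ h^2; use weight 4 = 2^2.
4 × 0.6079938686 = 2.4319754744; 2.4319754744 − 0.6112983004 = 1.8206771740
Divide by 2^2 − 1 = 3.
(4 × 0.6079938686 − 0.6112983004)/(4 − 1) = 0.6068923913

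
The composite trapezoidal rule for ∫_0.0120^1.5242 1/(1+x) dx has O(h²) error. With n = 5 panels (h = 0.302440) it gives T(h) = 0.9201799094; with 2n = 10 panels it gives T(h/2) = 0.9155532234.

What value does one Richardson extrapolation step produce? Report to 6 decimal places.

r = 2: numerator weight 4, denominator 3.
Top: 4(0.9155532234) − (0.9201799094) = 2.7420329842
Denominator 4 − 1 = 3.
Result: 0.9140109947
Shift from A(h/2): −0.0015422287.

0.914011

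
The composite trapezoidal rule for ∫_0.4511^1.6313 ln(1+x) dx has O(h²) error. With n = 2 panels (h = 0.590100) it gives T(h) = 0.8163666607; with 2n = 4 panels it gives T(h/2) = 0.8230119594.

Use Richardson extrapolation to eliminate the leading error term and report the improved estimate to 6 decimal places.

0.825227

Order 2 gives 2^r = 4 and 2^r − 1 = 3.
Top: 4(0.8230119594) − (0.8163666607) = 2.4756811769
Denominator 4 − 1 = 3.
R = 2.4756811769/3 = 0.8252270590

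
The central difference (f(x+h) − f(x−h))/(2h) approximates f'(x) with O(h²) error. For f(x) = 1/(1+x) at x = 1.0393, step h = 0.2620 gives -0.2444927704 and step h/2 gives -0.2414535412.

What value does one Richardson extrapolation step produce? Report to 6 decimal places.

Leading term ∝ h^2; use weight 4 = 2^2.
Weighted: (-0.9658141648) − (-0.2444927704) = -0.7213213944
Denominator 4 − 1 = 3.
(-0.7213213944) ÷ 3 = -0.2404404648
Gap between inputs: 3.039e-03; correction applied: +0.0010130764.

-0.240440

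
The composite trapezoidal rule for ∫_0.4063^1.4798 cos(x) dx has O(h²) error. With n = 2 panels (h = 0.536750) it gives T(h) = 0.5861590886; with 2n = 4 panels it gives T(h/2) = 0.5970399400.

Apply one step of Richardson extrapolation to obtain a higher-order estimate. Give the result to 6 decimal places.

r = 2, so 2^r = 4.
Numerator 4×A(h/2) − A(h) = 4×0.5970399400 − 0.5861590886 = 1.8020006714
Extrapolated: 1.8020006714 / 3 = 0.6006668905
Shift from A(h/2): +0.0036269505.

0.600667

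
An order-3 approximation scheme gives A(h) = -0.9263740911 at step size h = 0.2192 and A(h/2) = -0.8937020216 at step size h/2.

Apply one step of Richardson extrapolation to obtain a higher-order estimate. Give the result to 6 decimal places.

With r = 3 the leading error scales as h^3, so the weight is 2^3 = 8.
Weighted: (-7.1496161728) − (-0.9263740911) = -6.2232420817
Denominator 8 − 1 = 7.
(8*(-0.8937020216) − (-0.9263740911))/(8 − 1) = -0.8890345831

-0.889035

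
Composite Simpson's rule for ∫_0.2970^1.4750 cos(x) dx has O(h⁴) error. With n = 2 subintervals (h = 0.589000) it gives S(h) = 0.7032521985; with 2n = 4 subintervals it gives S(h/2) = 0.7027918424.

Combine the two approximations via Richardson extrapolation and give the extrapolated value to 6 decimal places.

0.702761

r = 4: numerator weight 16, denominator 15.
A(h/2) − A(h) = 0.7027918424 − 0.7032521985 = -0.0004603561
Divide by 2^4 − 1 = 15: (-0.0004603561)/15 = -0.0000306904
R = 0.7027918424 − 0.0000306904 = 0.7027611520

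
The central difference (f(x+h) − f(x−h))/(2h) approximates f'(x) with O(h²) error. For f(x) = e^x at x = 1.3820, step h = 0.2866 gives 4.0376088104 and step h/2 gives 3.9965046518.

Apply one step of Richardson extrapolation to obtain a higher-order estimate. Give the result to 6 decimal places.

3.982803

Leading term ∝ h^2; use weight 4 = 2^2.
4×3.9965046518 = 15.9860186072; subtract 4.0376088104 → 11.9484097968
Divide by 2^2 − 1 = 3.
R = 11.9484097968/3 = 3.9828032656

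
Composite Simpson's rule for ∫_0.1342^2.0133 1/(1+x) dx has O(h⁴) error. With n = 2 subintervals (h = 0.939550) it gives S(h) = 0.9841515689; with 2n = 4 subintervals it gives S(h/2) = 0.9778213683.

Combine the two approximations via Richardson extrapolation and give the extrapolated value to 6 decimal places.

0.977399

r = 4: numerator weight 16, denominator 15.
Top: 16(0.9778213683) − (0.9841515689) = 14.6609903239
Denominator 16 − 1 = 15.
Extrapolated: 14.6609903239 / 15 = 0.9773993549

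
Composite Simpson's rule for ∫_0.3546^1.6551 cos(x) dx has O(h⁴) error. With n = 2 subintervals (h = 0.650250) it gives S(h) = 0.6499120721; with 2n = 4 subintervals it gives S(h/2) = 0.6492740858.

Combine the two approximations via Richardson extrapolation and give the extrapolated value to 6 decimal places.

0.649232

With r = 4 the leading error scales as h^4, so the weight is 2^4 = 16.
A(h/2) − A(h) = 0.6492740858 − 0.6499120721 = -0.0006379863
Divide by 2^4 − 1 = 15: (-0.0006379863)/15 = -0.0000425324
R = 0.6492740858 − 0.0000425324 = 0.6492315534
Correction |R − A(h/2)| = 4.253e-05; gap |A(h/2) − A(h)| = 6.380e-04.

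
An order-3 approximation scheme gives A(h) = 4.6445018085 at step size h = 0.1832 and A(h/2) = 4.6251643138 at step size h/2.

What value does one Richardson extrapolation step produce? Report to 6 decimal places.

r = 3: numerator weight 8, denominator 7.
Difference of the inputs: 4.6251643138 − 4.6445018085 = -0.0193374947
Correction (A(h/2) − A(h))/(8 − 1) = (-0.0193374947)/7 = -0.0027624992
R = A(h/2) + (A(h/2) − A(h))/7 = 4.6251643138 − 0.0027624992 = 4.6224018146
Shift from A(h/2): −0.0027624992.

4.622402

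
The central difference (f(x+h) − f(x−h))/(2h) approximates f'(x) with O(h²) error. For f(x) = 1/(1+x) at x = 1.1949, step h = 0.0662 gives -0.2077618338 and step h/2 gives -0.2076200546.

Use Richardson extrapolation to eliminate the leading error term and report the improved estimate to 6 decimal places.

-0.207573

Error is O(h^2); halving h shrinks it by 2^2 = 4.
4·(-0.2076200546) − (-0.2077618338) = -0.6227183846
R = (-0.6227183846)/3 = -0.2075727949
Correction |R − A(h/2)| = 4.726e-05; gap |A(h/2) − A(h)| = 1.418e-04.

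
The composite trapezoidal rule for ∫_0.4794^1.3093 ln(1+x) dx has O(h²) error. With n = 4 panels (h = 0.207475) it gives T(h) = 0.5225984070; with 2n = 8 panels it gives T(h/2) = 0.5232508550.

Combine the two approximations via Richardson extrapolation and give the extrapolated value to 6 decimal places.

0.523468

r = 2: numerator weight 4, denominator 3.
A(h/2) − A(h) = 0.5232508550 − 0.5225984070 = 0.0006524480
Correction (A(h/2) − A(h))/(4 − 1) = 0.0006524480/3 = 0.0002174827
R = A(h/2) + (A(h/2) − A(h))/3 = 0.5232508550 + 0.0002174827 = 0.5234683377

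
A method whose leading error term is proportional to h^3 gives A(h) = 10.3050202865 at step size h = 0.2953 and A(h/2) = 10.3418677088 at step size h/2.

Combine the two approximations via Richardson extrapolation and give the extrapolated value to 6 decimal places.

Method order is 3; weight 2^3 = 8.
Difference of the inputs: 10.3418677088 − 10.3050202865 = 0.0368474223
Divide by 2^3 − 1 = 7: 0.0368474223/7 = 0.0052639175
R = A(h/2) + (A(h/2) − A(h))/7 = 10.3418677088 + 0.0052639175 = 10.3471316263
Gap between inputs: 3.685e-02; correction applied: +0.0052639175.

10.347132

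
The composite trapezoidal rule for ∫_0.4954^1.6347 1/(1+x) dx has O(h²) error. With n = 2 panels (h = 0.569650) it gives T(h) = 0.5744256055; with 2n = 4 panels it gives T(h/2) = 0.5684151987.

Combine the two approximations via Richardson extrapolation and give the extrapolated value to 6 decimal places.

Error is O(h^2); halving h shrinks it by 2^2 = 4.
Top: 4(0.5684151987) − (0.5744256055) = 1.6992351893
Denominator 4 − 1 = 3.
1.6992351893 ÷ 3 = 0.5664117298

0.566412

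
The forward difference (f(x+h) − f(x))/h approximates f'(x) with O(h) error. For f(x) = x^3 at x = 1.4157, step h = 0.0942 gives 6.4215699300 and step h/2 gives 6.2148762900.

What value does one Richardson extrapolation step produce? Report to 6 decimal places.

Order 1 gives 2^r = 2 and 2^r − 1 = 1.
Weighted: 12.4297525800 − 6.4215699300 = 6.0081826500
(2×6.2148762900 − 6.4215699300)/(2 − 1) = 6.0081826500

6.008183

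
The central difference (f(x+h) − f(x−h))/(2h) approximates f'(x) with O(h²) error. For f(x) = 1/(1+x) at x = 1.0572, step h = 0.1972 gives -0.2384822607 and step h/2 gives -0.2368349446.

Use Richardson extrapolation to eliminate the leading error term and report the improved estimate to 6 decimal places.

-0.236286

Order 2 gives 2^r = 4 and 2^r − 1 = 3.
2^2·A(h/2) = -0.9473397784; minus A(h) gives -0.7088575177.
Denominator 4 − 1 = 3.
(-0.7088575177) ÷ 3 = -0.2362858392
Gap between inputs: 1.647e-03; correction applied: +0.0005491054.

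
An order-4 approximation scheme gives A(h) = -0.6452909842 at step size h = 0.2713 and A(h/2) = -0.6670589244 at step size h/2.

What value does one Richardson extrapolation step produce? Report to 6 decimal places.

With r = 4 the leading error scales as h^4, so the weight is 2^4 = 16.
Top: 16(-0.6670589244) − (-0.6452909842) = -10.0276518062
R = (-10.0276518062)/15 = -0.6685101204

-0.668510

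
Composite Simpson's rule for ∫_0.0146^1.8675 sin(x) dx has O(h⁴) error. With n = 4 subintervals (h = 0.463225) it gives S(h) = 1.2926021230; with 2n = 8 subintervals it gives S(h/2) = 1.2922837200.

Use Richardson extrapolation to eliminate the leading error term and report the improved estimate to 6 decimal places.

1.292262

Error is O(h^4); halving h shrinks it by 2^4 = 16.
Numerator 16 × A(h/2) − A(h) = 16 × 1.2922837200 − 1.2926021230 = 19.3839373970
Divide by 2^4 − 1 = 15.
R = 19.3839373970/15 = 1.2922624931
Correction |R − A(h/2)| = 2.123e-05; gap |A(h/2) − A(h)| = 3.184e-04.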